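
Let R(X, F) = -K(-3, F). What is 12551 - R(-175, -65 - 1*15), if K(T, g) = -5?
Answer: 12546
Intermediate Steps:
R(X, F) = 5 (R(X, F) = -1*(-5) = 5)
12551 - R(-175, -65 - 1*15) = 12551 - 1*5 = 12551 - 5 = 12546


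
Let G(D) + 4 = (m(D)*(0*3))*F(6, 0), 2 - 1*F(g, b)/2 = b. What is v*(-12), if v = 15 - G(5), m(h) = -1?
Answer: -228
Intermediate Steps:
F(g, b) = 4 - 2*b
G(D) = -4 (G(D) = -4 + (-0*3)*(4 - 2*0) = -4 + (-1*0)*(4 + 0) = -4 + 0*4 = -4 + 0 = -4)
v = 19 (v = 15 - 1*(-4) = 15 + 4 = 19)
v*(-12) = 19*(-12) = -228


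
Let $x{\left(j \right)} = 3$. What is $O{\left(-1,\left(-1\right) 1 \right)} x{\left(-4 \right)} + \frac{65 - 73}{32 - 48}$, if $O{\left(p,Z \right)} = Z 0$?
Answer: $\frac{1}{2} \approx 0.5$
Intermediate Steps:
$O{\left(p,Z \right)} = 0$
$O{\left(-1,\left(-1\right) 1 \right)} x{\left(-4 \right)} + \frac{65 - 73}{32 - 48} = 0 \cdot 3 + \frac{65 - 73}{32 - 48} = 0 - \frac{8}{-16} = 0 - - \frac{1}{2} = 0 + \frac{1}{2} = \frac{1}{2}$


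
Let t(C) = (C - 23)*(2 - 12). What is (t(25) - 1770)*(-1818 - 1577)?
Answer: 6077050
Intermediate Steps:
t(C) = 230 - 10*C (t(C) = (-23 + C)*(-10) = 230 - 10*C)
(t(25) - 1770)*(-1818 - 1577) = ((230 - 10*25) - 1770)*(-1818 - 1577) = ((230 - 250) - 1770)*(-3395) = (-20 - 1770)*(-3395) = -1790*(-3395) = 6077050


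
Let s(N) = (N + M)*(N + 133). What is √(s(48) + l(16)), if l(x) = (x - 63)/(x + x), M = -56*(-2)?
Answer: √1853346/8 ≈ 170.17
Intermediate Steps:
M = 112
l(x) = (-63 + x)/(2*x) (l(x) = (-63 + x)/((2*x)) = (-63 + x)*(1/(2*x)) = (-63 + x)/(2*x))
s(N) = (112 + N)*(133 + N) (s(N) = (N + 112)*(N + 133) = (112 + N)*(133 + N))
√(s(48) + l(16)) = √((14896 + 48² + 245*48) + (½)*(-63 + 16)/16) = √((14896 + 2304 + 11760) + (½)*(1/16)*(-47)) = √(28960 - 47/32) = √(926673/32) = √1853346/8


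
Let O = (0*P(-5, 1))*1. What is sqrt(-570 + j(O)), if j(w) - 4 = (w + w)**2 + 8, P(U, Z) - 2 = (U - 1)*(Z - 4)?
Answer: 3*I*sqrt(62) ≈ 23.622*I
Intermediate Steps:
P(U, Z) = 2 + (-1 + U)*(-4 + Z) (P(U, Z) = 2 + (U - 1)*(Z - 4) = 2 + (-1 + U)*(-4 + Z))
O = 0 (O = (0*(6 - 1*1 - 4*(-5) - 5*1))*1 = (0*(6 - 1 + 20 - 5))*1 = (0*20)*1 = 0*1 = 0)
j(w) = 12 + 4*w**2 (j(w) = 4 + ((w + w)**2 + 8) = 4 + ((2*w)**2 + 8) = 4 + (4*w**2 + 8) = 4 + (8 + 4*w**2) = 12 + 4*w**2)
sqrt(-570 + j(O)) = sqrt(-570 + (12 + 4*0**2)) = sqrt(-570 + (12 + 4*0)) = sqrt(-570 + (12 + 0)) = sqrt(-570 + 12) = sqrt(-558) = 3*I*sqrt(62)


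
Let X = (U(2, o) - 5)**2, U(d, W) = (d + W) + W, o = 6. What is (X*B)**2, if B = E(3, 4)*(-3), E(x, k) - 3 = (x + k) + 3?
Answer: 9979281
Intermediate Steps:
E(x, k) = 6 + k + x (E(x, k) = 3 + ((x + k) + 3) = 3 + ((k + x) + 3) = 3 + (3 + k + x) = 6 + k + x)
U(d, W) = d + 2*W (U(d, W) = (W + d) + W = d + 2*W)
B = -39 (B = (6 + 4 + 3)*(-3) = 13*(-3) = -39)
X = 81 (X = ((2 + 2*6) - 5)**2 = ((2 + 12) - 5)**2 = (14 - 5)**2 = 9**2 = 81)
(X*B)**2 = (81*(-39))**2 = (-3159)**2 = 9979281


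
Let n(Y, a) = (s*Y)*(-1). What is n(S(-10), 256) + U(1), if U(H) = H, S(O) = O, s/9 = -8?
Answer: -719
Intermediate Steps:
s = -72 (s = 9*(-8) = -72)
n(Y, a) = 72*Y (n(Y, a) = -72*Y*(-1) = 72*Y)
n(S(-10), 256) + U(1) = 72*(-10) + 1 = -720 + 1 = -719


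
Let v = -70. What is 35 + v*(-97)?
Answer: 6825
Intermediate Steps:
35 + v*(-97) = 35 - 70*(-97) = 35 + 6790 = 6825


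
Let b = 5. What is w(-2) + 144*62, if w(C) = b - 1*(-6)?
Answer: 8939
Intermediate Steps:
w(C) = 11 (w(C) = 5 - 1*(-6) = 5 + 6 = 11)
w(-2) + 144*62 = 11 + 144*62 = 11 + 8928 = 8939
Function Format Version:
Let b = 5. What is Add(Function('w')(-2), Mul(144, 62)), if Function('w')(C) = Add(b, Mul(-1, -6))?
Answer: 8939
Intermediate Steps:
Function('w')(C) = 11 (Function('w')(C) = Add(5, Mul(-1, -6)) = Add(5, 6) = 11)
Add(Function('w')(-2), Mul(144, 62)) = Add(11, Mul(144, 62)) = Add(11, 8928) = 8939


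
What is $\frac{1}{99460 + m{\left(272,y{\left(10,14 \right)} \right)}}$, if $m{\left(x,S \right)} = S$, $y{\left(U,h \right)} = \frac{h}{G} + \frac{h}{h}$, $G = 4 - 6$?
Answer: $\frac{1}{99454} \approx 1.0055 \cdot 10^{-5}$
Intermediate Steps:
$G = -2$ ($G = 4 - 6 = -2$)
$y{\left(U,h \right)} = 1 - \frac{h}{2}$ ($y{\left(U,h \right)} = \frac{h}{-2} + \frac{h}{h} = h \left(- \frac{1}{2}\right) + 1 = - \frac{h}{2} + 1 = 1 - \frac{h}{2}$)
$\frac{1}{99460 + m{\left(272,y{\left(10,14 \right)} \right)}} = \frac{1}{99460 + \left(1 - 7\right)} = \frac{1}{99460 - 6} = \frac{1}{99454}$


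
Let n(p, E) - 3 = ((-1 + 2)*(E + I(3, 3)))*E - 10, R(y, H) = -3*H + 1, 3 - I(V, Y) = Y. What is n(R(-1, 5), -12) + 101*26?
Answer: 2763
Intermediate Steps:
I(V, Y) = 3 - Y
R(y, H) = 1 - 3*H
n(p, E) = -7 + E² (n(p, E) = 3 + (((-1 + 2)*(E + (3 - 1*3)))*E - 10) = 3 + ((1*(E + (3 - 3)))*E - 10) = 3 + ((1*(E + 0))*E - 10) = 3 + ((1*E)*E - 10) = 3 + (E*E - 10) = 3 + (E² - 10) = 3 + (-10 + E²) = -7 + E²)
n(R(-1, 5), -12) + 101*26 = (-7 + (-12)²) + 101*26 = (-7 + 144) + 2626 = 137 + 2626 = 2763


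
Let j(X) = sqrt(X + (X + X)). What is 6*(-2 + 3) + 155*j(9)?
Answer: 6 + 465*sqrt(3) ≈ 811.40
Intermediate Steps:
j(X) = sqrt(3)*sqrt(X) (j(X) = sqrt(X + 2*X) = sqrt(3*X) = sqrt(3)*sqrt(X))
6*(-2 + 3) + 155*j(9) = 6*(-2 + 3) + 155*(sqrt(3)*sqrt(9)) = 6*1 + 155*(sqrt(3)*3) = 6 + 155*(3*sqrt(3)) = 6 + 465*sqrt(3)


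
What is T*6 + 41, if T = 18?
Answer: 149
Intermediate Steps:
T*6 + 41 = 18*6 + 41 = 108 + 41 = 149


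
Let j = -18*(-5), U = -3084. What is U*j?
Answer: -277560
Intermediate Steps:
j = 90
U*j = -3084*90 = -277560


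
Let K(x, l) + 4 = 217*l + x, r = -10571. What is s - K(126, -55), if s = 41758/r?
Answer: 124833465/10571 ≈ 11809.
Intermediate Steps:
K(x, l) = -4 + x + 217*l (K(x, l) = -4 + (217*l + x) = -4 + (x + 217*l) = -4 + x + 217*l)
s = -41758/10571 (s = 41758/(-10571) = 41758*(-1/10571) = -41758/10571 ≈ -3.9502)
s - K(126, -55) = -41758/10571 - (-4 + 126 + 217*(-55)) = -41758/10571 - (-4 + 126 - 11935) = -41758/10571 - 1*(-11813) = -41758/10571 + 11813 = 124833465/10571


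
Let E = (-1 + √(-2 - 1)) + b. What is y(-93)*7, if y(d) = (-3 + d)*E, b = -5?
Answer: 4032 - 672*I*√3 ≈ 4032.0 - 1163.9*I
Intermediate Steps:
E = -6 + I*√3 (E = (-1 + √(-2 - 1)) - 5 = (-1 + √(-3)) - 5 = (-1 + I*√3) - 5 = -6 + I*√3 ≈ -6.0 + 1.732*I)
y(d) = (-6 + I*√3)*(-3 + d) (y(d) = (-3 + d)*(-6 + I*√3) = (-6 + I*√3)*(-3 + d))
y(-93)*7 = -(-3 - 93)*(6 - I*√3)*7 = -1*(-96)*(6 - I*√3)*7 = (576 - 96*I*√3)*7 = 4032 - 672*I*√3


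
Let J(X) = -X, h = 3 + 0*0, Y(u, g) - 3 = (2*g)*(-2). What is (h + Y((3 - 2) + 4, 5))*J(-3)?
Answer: -42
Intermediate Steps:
Y(u, g) = 3 - 4*g (Y(u, g) = 3 + (2*g)*(-2) = 3 - 4*g)
h = 3 (h = 3 + 0 = 3)
(h + Y((3 - 2) + 4, 5))*J(-3) = (3 + (3 - 4*5))*(-1*(-3)) = (3 + (3 - 20))*3 = (3 - 17)*3 = -14*3 = -42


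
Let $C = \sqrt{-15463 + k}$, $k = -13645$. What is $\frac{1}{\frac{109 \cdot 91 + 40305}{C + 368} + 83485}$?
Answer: $\frac{180979427}{15129403361591} + \frac{25112 i \sqrt{7277}}{287458663870229} \approx 1.1962 \cdot 10^{-5} + 7.4522 \cdot 10^{-9} i$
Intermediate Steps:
$C = 2 i \sqrt{7277}$ ($C = \sqrt{-15463 - 13645} = \sqrt{-29108} = 2 i \sqrt{7277} \approx 170.61 i$)
$\frac{1}{\frac{109 \cdot 91 + 40305}{C + 368} + 83485} = \frac{1}{\frac{109 \cdot 91 + 40305}{2 i \sqrt{7277} + 368} + 83485} = \frac{1}{\frac{9919 + 40305}{368 + 2 i \sqrt{7277}} + 83485} = \frac{1}{\frac{50224}{368 + 2 i \sqrt{7277}} + 83485} = \frac{1}{83485 + \frac{50224}{368 + 2 i \sqrt{7277}}}$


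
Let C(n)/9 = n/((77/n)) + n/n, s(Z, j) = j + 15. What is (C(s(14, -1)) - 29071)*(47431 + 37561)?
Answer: -27148994560/11 ≈ -2.4681e+9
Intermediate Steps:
s(Z, j) = 15 + j
C(n) = 9 + 9*n²/77 (C(n) = 9*(n/((77/n)) + n/n) = 9*(n*(n/77) + 1) = 9*(n²/77 + 1) = 9*(1 + n²/77) = 9 + 9*n²/77)
(C(s(14, -1)) - 29071)*(47431 + 37561) = ((9 + 9*(15 - 1)²/77) - 29071)*(47431 + 37561) = ((9 + (9/77)*14²) - 29071)*84992 = ((9 + (9/77)*196) - 29071)*84992 = ((9 + 252/11) - 29071)*84992 = (351/11 - 29071)*84992 = -319430/11*84992 = -27148994560/11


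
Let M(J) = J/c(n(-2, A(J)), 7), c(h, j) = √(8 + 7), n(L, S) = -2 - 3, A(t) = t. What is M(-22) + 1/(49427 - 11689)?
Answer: 1/37738 - 22*√15/15 ≈ -5.6804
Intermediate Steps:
n(L, S) = -5
c(h, j) = √15
M(J) = J*√15/15 (M(J) = J/(√15) = J*(√15/15) = J*√15/15)
M(-22) + 1/(49427 - 11689) = (1/15)*(-22)*√15 + 1/(49427 - 11689) = -22*√15/15 + 1/37738 = 1/37738 - 22*√15/15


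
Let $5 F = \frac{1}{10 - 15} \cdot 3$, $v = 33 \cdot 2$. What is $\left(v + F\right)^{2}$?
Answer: $\frac{2712609}{625} \approx 4340.2$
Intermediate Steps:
$v = 66$
$F = - \frac{3}{25}$ ($F = \frac{\frac{1}{10 - 15} \cdot 3}{5} = \frac{\frac{1}{-5} \cdot 3}{5} = \frac{\left(- \frac{1}{5}\right) 3}{5} = \frac{1}{5} \left(- \frac{3}{5}\right) = - \frac{3}{25} \approx -0.12$)
$\left(v + F\right)^{2} = \left(66 - \frac{3}{25}\right)^{2} = \left(\frac{1647}{25}\right)^{2} = \frac{2712609}{625}$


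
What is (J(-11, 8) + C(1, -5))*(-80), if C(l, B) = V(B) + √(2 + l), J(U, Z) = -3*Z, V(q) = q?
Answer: 2320 - 80*√3 ≈ 2181.4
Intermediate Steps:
C(l, B) = B + √(2 + l)
(J(-11, 8) + C(1, -5))*(-80) = (-3*8 + (-5 + √(2 + 1)))*(-80) = (-24 + (-5 + √3))*(-80) = (-29 + √3)*(-80) = 2320 - 80*√3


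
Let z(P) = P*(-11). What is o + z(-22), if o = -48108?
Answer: -47866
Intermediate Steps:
z(P) = -11*P
o + z(-22) = -48108 - 11*(-22) = -48108 + 242 = -47866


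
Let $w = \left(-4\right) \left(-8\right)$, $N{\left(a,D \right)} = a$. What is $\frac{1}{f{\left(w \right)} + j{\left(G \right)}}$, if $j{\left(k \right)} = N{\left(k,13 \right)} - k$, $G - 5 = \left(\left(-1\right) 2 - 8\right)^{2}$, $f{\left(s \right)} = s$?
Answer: $\frac{1}{32} \approx 0.03125$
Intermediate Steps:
$w = 32$
$G = 105$ ($G = 5 + \left(\left(-1\right) 2 - 8\right)^{2} = 5 + \left(-2 - 8\right)^{2} = 5 + \left(-10\right)^{2} = 5 + 100 = 105$)
$j{\left(k \right)} = 0$ ($j{\left(k \right)} = k - k = 0$)
$\frac{1}{f{\left(w \right)} + j{\left(G \right)}} = \frac{1}{32 + 0} = \frac{1}{32}$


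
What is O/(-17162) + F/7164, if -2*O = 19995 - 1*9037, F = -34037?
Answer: -272445719/61474284 ≈ -4.4319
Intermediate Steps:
O = -5479 (O = -(19995 - 1*9037)/2 = -(19995 - 9037)/2 = -½*10958 = -5479)
O/(-17162) + F/7164 = -5479/(-17162) - 34037/7164 = -5479*(-1/17162) - 34037*1/7164 = 5479/17162 - 34037/7164 = -272445719/61474284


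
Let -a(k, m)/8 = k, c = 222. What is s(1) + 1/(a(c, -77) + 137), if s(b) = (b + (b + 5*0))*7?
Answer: 22945/1639 ≈ 13.999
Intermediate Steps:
a(k, m) = -8*k
s(b) = 14*b (s(b) = (b + (b + 0))*7 = (b + b)*7 = (2*b)*7 = 14*b)
s(1) + 1/(a(c, -77) + 137) = 14*1 + 1/(-8*222 + 137) = 14 + 1/(-1776 + 137) = 14 + 1/(-1639) = 14 - 1/1639 = 22945/1639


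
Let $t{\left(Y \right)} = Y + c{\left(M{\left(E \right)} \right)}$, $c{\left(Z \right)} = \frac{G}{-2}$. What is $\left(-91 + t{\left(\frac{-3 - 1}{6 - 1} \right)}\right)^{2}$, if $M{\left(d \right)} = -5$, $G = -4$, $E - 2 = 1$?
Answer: $\frac{201601}{25} \approx 8064.0$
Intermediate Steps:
$E = 3$ ($E = 2 + 1 = 3$)
$c{\left(Z \right)} = 2$ ($c{\left(Z \right)} = - \frac{4}{-2} = \left(-4\right) \left(- \frac{1}{2}\right) = 2$)
$t{\left(Y \right)} = 2 + Y$ ($t{\left(Y \right)} = Y + 2 = 2 + Y$)
$\left(-91 + t{\left(\frac{-3 - 1}{6 - 1} \right)}\right)^{2} = \left(-91 + \left(2 + \frac{-3 - 1}{6 - 1}\right)\right)^{2} = \left(-91 + \left(2 - \frac{4}{5}\right)\right)^{2} = \left(-91 + \frac{6}{5}\right)^{2} = \left(- \frac{449}{5}\right)^{2} = \frac{201601}{25}$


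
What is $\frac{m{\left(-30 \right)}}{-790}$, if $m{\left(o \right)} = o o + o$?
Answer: $- \frac{87}{79} \approx -1.1013$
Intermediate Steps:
$m{\left(o \right)} = o + o^{2}$ ($m{\left(o \right)} = o^{2} + o = o + o^{2}$)
$\frac{m{\left(-30 \right)}}{-790} = \frac{\left(-30\right) \left(1 - 30\right)}{-790} = \left(-30\right) \left(-29\right) \left(- \frac{1}{790}\right) = 870 \left(- \frac{1}{790}\right) = - \frac{87}{79}$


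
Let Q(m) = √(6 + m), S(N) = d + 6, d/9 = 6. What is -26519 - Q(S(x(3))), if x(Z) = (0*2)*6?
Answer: -26519 - √66 ≈ -26527.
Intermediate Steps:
d = 54 (d = 9*6 = 54)
x(Z) = 0 (x(Z) = 0*6 = 0)
S(N) = 60 (S(N) = 54 + 6 = 60)
-26519 - Q(S(x(3))) = -26519 - √(6 + 60) = -26519 - √66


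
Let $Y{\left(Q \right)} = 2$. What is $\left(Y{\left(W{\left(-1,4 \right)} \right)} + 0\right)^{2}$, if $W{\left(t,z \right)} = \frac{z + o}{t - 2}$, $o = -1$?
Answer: $4$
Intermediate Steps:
$W{\left(t,z \right)} = \frac{-1 + z}{-2 + t}$ ($W{\left(t,z \right)} = \frac{z - 1}{t - 2} = \frac{-1 + z}{-2 + t}$)
$\left(Y{\left(W{\left(-1,4 \right)} \right)} + 0\right)^{2} = \left(2 + 0\right)^{2} = 2^{2} = 4$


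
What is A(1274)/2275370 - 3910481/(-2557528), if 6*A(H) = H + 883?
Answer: 4449355292143/2909661242680 ≈ 1.5292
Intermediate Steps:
A(H) = 883/6 + H/6 (A(H) = (H + 883)/6 = (883 + H)/6 = 883/6 + H/6)
A(1274)/2275370 - 3910481/(-2557528) = (883/6 + (⅙)*1274)/2275370 - 3910481/(-2557528) = (883/6 + 637/3)*(1/2275370) - 3910481*(-1/2557528) = (719/2)*(1/2275370) + 3910481/2557528 = 719/4550740 + 3910481/2557528 = 4449355292143/2909661242680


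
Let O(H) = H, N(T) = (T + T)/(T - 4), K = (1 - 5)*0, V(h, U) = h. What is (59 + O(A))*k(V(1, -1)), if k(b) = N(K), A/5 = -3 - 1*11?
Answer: 0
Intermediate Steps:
A = -70 (A = 5*(-3 - 1*11) = 5*(-3 - 11) = 5*(-14) = -70)
K = 0 (K = -4*0 = 0)
N(T) = 2*T/(-4 + T) (N(T) = (2*T)/(-4 + T) = 2*T/(-4 + T))
k(b) = 0 (k(b) = 2*0/(-4 + 0) = 2*0/(-4) = 2*0*(-¼) = 0)
(59 + O(A))*k(V(1, -1)) = (59 - 70)*0 = -11*0 = 0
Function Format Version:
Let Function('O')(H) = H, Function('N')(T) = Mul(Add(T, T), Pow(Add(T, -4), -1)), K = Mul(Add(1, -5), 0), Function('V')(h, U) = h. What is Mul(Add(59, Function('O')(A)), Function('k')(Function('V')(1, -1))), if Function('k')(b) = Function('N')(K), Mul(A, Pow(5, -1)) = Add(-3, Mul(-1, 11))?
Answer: 0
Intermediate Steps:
A = -70 (A = Mul(5, Add(-3, Mul(-1, 11))) = Mul(5, Add(-3, -11)) = Mul(5, -14) = -70)
K = 0 (K = Mul(-4, 0) = 0)
Function('N')(T) = Mul(2, T, Pow(Add(-4, T), -1)) (Function('N')(T) = Mul(Mul(2, T), Pow(Add(-4, T), -1)) = Mul(2, T, Pow(Add(-4, T), -1)))
Function('k')(b) = 0 (Function('k')(b) = Mul(2, 0, Pow(Add(-4, 0), -1)) = Mul(2, 0, Pow(-4, -1)) = Mul(2, 0, Rational(-1, 4)) = 0)
Mul(Add(59, Function('O')(A)), Function('k')(Function('V')(1, -1))) = Mul(Add(59, -70), 0) = Mul(-11, 0) = 0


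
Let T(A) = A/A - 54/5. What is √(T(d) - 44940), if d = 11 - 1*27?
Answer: I*√1123745/5 ≈ 212.01*I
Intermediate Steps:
d = -16 (d = 11 - 27 = -16)
T(A) = -49/5 (T(A) = 1 - 54*⅕ = 1 - 54/5 = -49/5)
√(T(d) - 44940) = √(-49/5 - 44940) = √(-224749/5) = I*√1123745/5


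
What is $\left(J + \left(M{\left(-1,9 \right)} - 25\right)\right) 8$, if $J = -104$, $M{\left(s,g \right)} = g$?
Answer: $-960$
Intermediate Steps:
$\left(J + \left(M{\left(-1,9 \right)} - 25\right)\right) 8 = \left(-104 + \left(9 - 25\right)\right) 8 = \left(-104 - 16\right) 8 = \left(-120\right) 8 = -960$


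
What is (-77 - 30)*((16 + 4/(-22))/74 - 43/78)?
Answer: 1146505/31746 ≈ 36.115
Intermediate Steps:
(-77 - 30)*((16 + 4/(-22))/74 - 43/78) = -107*((16 + 4*(-1/22))*(1/74) - 43*1/78) = -107*((16 - 2/11)*(1/74) - 43/78) = -107*((174/11)*(1/74) - 43/78) = -107*(87/407 - 43/78) = -107*(-10715/31746) = 1146505/31746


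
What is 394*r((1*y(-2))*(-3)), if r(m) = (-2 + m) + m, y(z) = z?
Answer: 3940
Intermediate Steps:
r(m) = -2 + 2*m
394*r((1*y(-2))*(-3)) = 394*(-2 + 2*((1*(-2))*(-3))) = 394*(-2 + 2*(-2*(-3))) = 394*(-2 + 2*6) = 394*(-2 + 12) = 394*10 = 3940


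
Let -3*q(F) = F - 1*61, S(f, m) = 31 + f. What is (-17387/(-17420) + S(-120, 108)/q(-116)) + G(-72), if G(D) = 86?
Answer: 87864533/1027780 ≈ 85.490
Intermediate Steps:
q(F) = 61/3 - F/3 (q(F) = -(F - 1*61)/3 = -(F - 61)/3 = -(-61 + F)/3 = 61/3 - F/3)
(-17387/(-17420) + S(-120, 108)/q(-116)) + G(-72) = (-17387/(-17420) + (31 - 120)/(61/3 - ⅓*(-116))) + 86 = (-17387*(-1/17420) - 89/(61/3 + 116/3)) + 86 = (17387/17420 - 89/59) + 86 = -524547/1027780 + 86 = 87864533/1027780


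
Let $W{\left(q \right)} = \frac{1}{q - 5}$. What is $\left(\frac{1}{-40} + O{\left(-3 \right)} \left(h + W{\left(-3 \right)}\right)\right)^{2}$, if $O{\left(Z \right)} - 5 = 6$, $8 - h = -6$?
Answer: $\frac{582169}{25} \approx 23287.0$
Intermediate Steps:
$h = 14$ ($h = 8 - -6 = 8 + 6 = 14$)
$O{\left(Z \right)} = 11$ ($O{\left(Z \right)} = 5 + 6 = 11$)
$W{\left(q \right)} = \frac{1}{-5 + q}$
$\left(\frac{1}{-40} + O{\left(-3 \right)} \left(h + W{\left(-3 \right)}\right)\right)^{2} = \left(\frac{1}{-40} + 11 \left(14 + \frac{1}{-5 - 3}\right)\right)^{2} = \left(- \frac{1}{40} + 11 \left(14 + \frac{1}{-8}\right)\right)^{2} = \left(- \frac{1}{40} + 11 \left(14 - \frac{1}{8}\right)\right)^{2} = \left(- \frac{1}{40} + 11 \cdot \frac{111}{8}\right)^{2} = \left(- \frac{1}{40} + \frac{1221}{8}\right)^{2} = \left(\frac{763}{5}\right)^{2} = \frac{582169}{25}$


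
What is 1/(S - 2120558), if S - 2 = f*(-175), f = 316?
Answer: -1/2175856 ≈ -4.5959e-7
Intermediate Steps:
S = -55298 (S = 2 + 316*(-175) = 2 - 55300 = -55298)
1/(S - 2120558) = 1/(-55298 - 2120558) = 1/(-2175856) = -1/2175856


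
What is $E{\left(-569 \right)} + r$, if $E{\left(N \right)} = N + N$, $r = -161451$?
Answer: $-162589$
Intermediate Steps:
$E{\left(N \right)} = 2 N$
$E{\left(-569 \right)} + r = 2 \left(-569\right) - 161451 = -1138 - 161451 = -162589$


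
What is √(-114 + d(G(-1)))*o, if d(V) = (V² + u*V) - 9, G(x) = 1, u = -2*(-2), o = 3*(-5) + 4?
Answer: -11*I*√118 ≈ -119.49*I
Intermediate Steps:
o = -11 (o = -15 + 4 = -11)
u = 4
d(V) = -9 + V² + 4*V (d(V) = (V² + 4*V) - 9 = -9 + V² + 4*V)
√(-114 + d(G(-1)))*o = √(-114 + (-9 + 1² + 4*1))*(-11) = √(-114 + (-9 + 1 + 4))*(-11) = √(-114 - 4)*(-11) = √(-118)*(-11) = (I*√118)*(-11) = -11*I*√118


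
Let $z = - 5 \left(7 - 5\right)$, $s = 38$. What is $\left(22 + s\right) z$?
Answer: $-600$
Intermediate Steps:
$z = -10$ ($z = \left(-5\right) 2 = -10$)
$\left(22 + s\right) z = \left(22 + 38\right) \left(-10\right) = 60 \left(-10\right) = -600$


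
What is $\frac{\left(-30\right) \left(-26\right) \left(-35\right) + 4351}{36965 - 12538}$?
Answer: $- \frac{22949}{24427} \approx -0.93949$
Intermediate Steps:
$\frac{\left(-30\right) \left(-26\right) \left(-35\right) + 4351}{36965 - 12538} = \frac{780 \left(-35\right) + 4351}{24427} = \left(-27300 + 4351\right) \frac{1}{24427} = \left(-22949\right) \frac{1}{24427} = - \frac{22949}{24427}$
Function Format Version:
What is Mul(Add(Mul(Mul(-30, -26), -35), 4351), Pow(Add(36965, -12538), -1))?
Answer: Rational(-22949, 24427) ≈ -0.93949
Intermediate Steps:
Mul(Add(Mul(Mul(-30, -26), -35), 4351), Pow(Add(36965, -12538), -1)) = Mul(Add(Mul(780, -35), 4351), Pow(24427, -1)) = Mul(Add(-27300, 4351), Rational(1, 24427)) = Mul(-22949, Rational(1, 24427)) = Rational(-22949, 24427)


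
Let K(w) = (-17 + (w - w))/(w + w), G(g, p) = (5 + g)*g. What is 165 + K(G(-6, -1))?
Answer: 1963/12 ≈ 163.58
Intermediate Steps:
G(g, p) = g*(5 + g)
K(w) = -17/(2*w) (K(w) = (-17 + 0)/((2*w)) = -17/(2*w))
165 + K(G(-6, -1)) = 165 - 17*(-1/(6*(5 - 6)))/2 = 165 - 17/(2*((-6*(-1)))) = 165 - 17/2/6 = 165 - 17/2*1/6 = 165 - 17/12 = 1963/12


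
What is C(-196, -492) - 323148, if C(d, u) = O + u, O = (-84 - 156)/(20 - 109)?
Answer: -28803720/89 ≈ -3.2364e+5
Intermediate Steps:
O = 240/89 (O = -240/(-89) = -240*(-1/89) = 240/89 ≈ 2.6966)
C(d, u) = 240/89 + u
C(-196, -492) - 323148 = (240/89 - 492) - 323148 = -43548/89 - 323148 = -28803720/89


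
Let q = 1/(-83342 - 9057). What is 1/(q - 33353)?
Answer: -92399/3081783848 ≈ -2.9982e-5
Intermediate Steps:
q = -1/92399 (q = 1/(-92399) = -1/92399 ≈ -1.0823e-5)
1/(q - 33353) = 1/(-1/92399 - 33353) = 1/(-3081783848/92399) = -92399/3081783848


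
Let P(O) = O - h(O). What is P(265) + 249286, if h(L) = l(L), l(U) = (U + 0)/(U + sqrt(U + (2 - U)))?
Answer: 17524149648/70223 + 265*sqrt(2)/70223 ≈ 2.4955e+5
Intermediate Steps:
l(U) = U/(U + sqrt(2))
h(L) = L/(L + sqrt(2))
P(O) = O - O/(O + sqrt(2))
P(265) + 249286 = (265 - 1*265/(265 + sqrt(2))) + 249286 = (265 - 265/(265 + sqrt(2))) + 249286 = 249551 - 265/(265 + sqrt(2))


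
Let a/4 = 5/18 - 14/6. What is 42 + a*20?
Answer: -1102/9 ≈ -122.44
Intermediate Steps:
a = -74/9 (a = 4*(5/18 - 14/6) = 4*(5*(1/18) - 14*⅙) = 4*(5/18 - 7/3) = 4*(-37/18) = -74/9 ≈ -8.2222)
42 + a*20 = 42 - 74/9*20 = 42 - 1480/9 = -1102/9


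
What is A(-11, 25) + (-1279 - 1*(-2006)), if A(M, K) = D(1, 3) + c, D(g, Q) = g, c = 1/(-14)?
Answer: 10191/14 ≈ 727.93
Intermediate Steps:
c = -1/14 ≈ -0.071429
A(M, K) = 13/14 (A(M, K) = 1 - 1/14 = 13/14)
A(-11, 25) + (-1279 - 1*(-2006)) = 13/14 + (-1279 - 1*(-2006)) = 13/14 + (-1279 + 2006) = 13/14 + 727 = 10191/14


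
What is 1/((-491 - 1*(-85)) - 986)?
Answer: -1/1392 ≈ -0.00071839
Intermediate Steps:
1/((-491 - 1*(-85)) - 986) = 1/((-491 + 85) - 986) = 1/(-406 - 986) = 1/(-1392) = -1/1392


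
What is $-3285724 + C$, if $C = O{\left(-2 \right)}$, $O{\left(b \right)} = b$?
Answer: $-3285726$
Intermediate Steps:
$C = -2$
$-3285724 + C = -3285724 - 2 = -3285726$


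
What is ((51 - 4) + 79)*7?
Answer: 882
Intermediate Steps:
((51 - 4) + 79)*7 = (47 + 79)*7 = 126*7 = 882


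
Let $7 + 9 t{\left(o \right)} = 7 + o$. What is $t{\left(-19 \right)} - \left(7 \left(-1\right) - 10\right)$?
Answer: $\frac{134}{9} \approx 14.889$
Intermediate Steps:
$t{\left(o \right)} = \frac{o}{9}$ ($t{\left(o \right)} = - \frac{7}{9} + \frac{7 + o}{9} = - \frac{7}{9} + \left(\frac{7}{9} + \frac{o}{9}\right) = \frac{o}{9}$)
$t{\left(-19 \right)} - \left(7 \left(-1\right) - 10\right) = \frac{1}{9} \left(-19\right) - \left(7 \left(-1\right) - 10\right) = - \frac{19}{9} - \left(-7 - 10\right) = - \frac{19}{9} - -17 = - \frac{19}{9} + 17 = \frac{134}{9}$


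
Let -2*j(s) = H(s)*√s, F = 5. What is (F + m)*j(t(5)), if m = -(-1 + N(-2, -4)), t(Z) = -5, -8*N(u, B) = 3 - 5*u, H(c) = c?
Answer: 305*I*√5/16 ≈ 42.625*I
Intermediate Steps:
N(u, B) = -3/8 + 5*u/8 (N(u, B) = -(3 - 5*u)/8 = -3/8 + 5*u/8)
j(s) = -s^(3/2)/2 (j(s) = -s*√s/2 = -s^(3/2)/2)
m = 21/8 (m = -(-1 + (-3/8 + (5/8)*(-2))) = -(-1 + (-3/8 - 5/4)) = -(-1 - 13/8) = -1*(-21/8) = 21/8 ≈ 2.6250)
(F + m)*j(t(5)) = (5 + 21/8)*(-(-5)*I*√5/2) = 61*(-(-5)*I*√5/2)/8 = 61*(5*I*√5/2)/8 = 305*I*√5/16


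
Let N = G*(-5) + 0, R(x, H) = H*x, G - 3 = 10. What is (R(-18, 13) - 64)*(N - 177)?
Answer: 72116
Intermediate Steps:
G = 13 (G = 3 + 10 = 13)
N = -65 (N = 13*(-5) + 0 = -65 + 0 = -65)
(R(-18, 13) - 64)*(N - 177) = (13*(-18) - 64)*(-65 - 177) = (-234 - 64)*(-242) = -298*(-242) = 72116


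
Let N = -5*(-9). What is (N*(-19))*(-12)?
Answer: 10260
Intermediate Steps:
N = 45
(N*(-19))*(-12) = (45*(-19))*(-12) = -855*(-12) = 10260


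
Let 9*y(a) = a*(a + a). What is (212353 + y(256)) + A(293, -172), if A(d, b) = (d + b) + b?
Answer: 2041790/9 ≈ 2.2687e+5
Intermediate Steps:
A(d, b) = d + 2*b (A(d, b) = (b + d) + b = d + 2*b)
y(a) = 2*a**2/9 (y(a) = (a*(a + a))/9 = (a*(2*a))/9 = (2*a**2)/9 = 2*a**2/9)
(212353 + y(256)) + A(293, -172) = (212353 + (2/9)*256**2) + (293 + 2*(-172)) = (212353 + (2/9)*65536) + (293 - 344) = (212353 + 131072/9) - 51 = 2042249/9 - 51 = 2041790/9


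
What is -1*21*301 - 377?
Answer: -6698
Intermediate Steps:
-1*21*301 - 377 = -21*301 - 377 = -6321 - 377 = -6698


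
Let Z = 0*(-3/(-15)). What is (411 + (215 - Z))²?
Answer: 391876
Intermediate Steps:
Z = 0 (Z = 0*(-3*(-1/15)) = 0*(⅕) = 0)
(411 + (215 - Z))² = (411 + (215 - 1*0))² = (411 + (215 + 0))² = (411 + 215)² = 626² = 391876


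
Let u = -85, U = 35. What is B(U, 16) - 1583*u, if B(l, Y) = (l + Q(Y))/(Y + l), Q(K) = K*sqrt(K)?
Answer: 2287468/17 ≈ 1.3456e+5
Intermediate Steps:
Q(K) = K**(3/2)
B(l, Y) = (l + Y**(3/2))/(Y + l)
B(U, 16) - 1583*u = (35 + 16**(3/2))/(16 + 35) - 1583*(-85) = (35 + 64)/51 + 134555 = (1/51)*99 + 134555 = 33/17 + 134555 = 2287468/17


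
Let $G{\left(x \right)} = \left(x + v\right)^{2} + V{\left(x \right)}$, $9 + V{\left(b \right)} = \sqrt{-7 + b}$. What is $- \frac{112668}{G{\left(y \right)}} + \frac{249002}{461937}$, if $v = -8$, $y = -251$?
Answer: $- \frac{1185311636648534}{1039047237518577} + \frac{56334 i \sqrt{258}}{2249326721} \approx -1.1408 + 0.00040228 i$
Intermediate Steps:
$V{\left(b \right)} = -9 + \sqrt{-7 + b}$
$G{\left(x \right)} = -9 + \left(-8 + x\right)^{2} + \sqrt{-7 + x}$ ($G{\left(x \right)} = \left(x - 8\right)^{2} + \left(-9 + \sqrt{-7 + x}\right) = \left(-8 + x\right)^{2} + \left(-9 + \sqrt{-7 + x}\right) = -9 + \left(-8 + x\right)^{2} + \sqrt{-7 + x}$)
$- \frac{112668}{G{\left(y \right)}} + \frac{249002}{461937} = - \frac{112668}{-9 + \left(-8 - 251\right)^{2} + \sqrt{-7 - 251}} + \frac{249002}{461937} = - \frac{112668}{-9 + \left(-259\right)^{2} + \sqrt{-258}} + 249002 \cdot \frac{1}{461937} = - \frac{112668}{-9 + 67081 + i \sqrt{258}} + \frac{249002}{461937} = - \frac{112668}{67072 + i \sqrt{258}} + \frac{249002}{461937} = \frac{249002}{461937} - \frac{112668}{67072 + i \sqrt{258}}$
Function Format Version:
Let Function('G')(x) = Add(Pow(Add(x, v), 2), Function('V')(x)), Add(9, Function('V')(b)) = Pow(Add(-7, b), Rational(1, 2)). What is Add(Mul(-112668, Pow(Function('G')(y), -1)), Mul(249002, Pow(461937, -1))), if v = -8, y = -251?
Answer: Add(Rational(-1185311636648534, 1039047237518577), Mul(Rational(56334, 2249326721), I, Pow(258, Rational(1, 2)))) ≈ Add(-1.1408, Mul(0.00040228, I))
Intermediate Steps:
Function('V')(b) = Add(-9, Pow(Add(-7, b), Rational(1, 2)))
Function('G')(x) = Add(-9, Pow(Add(-8, x), 2), Pow(Add(-7, x), Rational(1, 2))) (Function('G')(x) = Add(Pow(Add(x, -8), 2), Add(-9, Pow(Add(-7, x), Rational(1, 2)))) = Add(Pow(Add(-8, x), 2), Add(-9, Pow(Add(-7, x), Rational(1, 2)))) = Add(-9, Pow(Add(-8, x), 2), Pow(Add(-7, x), Rational(1, 2))))
Add(Mul(-112668, Pow(Function('G')(y), -1)), Mul(249002, Pow(461937, -1))) = Add(Mul(-112668, Pow(Add(-9, Pow(Add(-8, -251), 2), Pow(Add(-7, -251), Rational(1, 2))), -1)), Mul(249002, Pow(461937, -1))) = Add(Mul(-112668, Pow(Add(-9, Pow(-259, 2), Pow(-258, Rational(1, 2))), -1)), Mul(249002, Rational(1, 461937))) = Add(Mul(-112668, Pow(Add(-9, 67081, Mul(I, Pow(258, Rational(1, 2)))), -1)), Rational(249002, 461937)) = Add(Mul(-112668, Pow(Add(67072, Mul(I, Pow(258, Rational(1, 2)))), -1)), Rational(249002, 461937)) = Add(Rational(249002, 461937), Mul(-112668, Pow(Add(67072, Mul(I, Pow(258, Rational(1, 2)))), -1)))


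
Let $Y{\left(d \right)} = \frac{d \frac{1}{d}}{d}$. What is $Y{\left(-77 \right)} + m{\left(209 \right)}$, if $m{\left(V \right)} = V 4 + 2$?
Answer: $\frac{64525}{77} \approx 837.99$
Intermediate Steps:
$m{\left(V \right)} = 2 + 4 V$ ($m{\left(V \right)} = 4 V + 2 = 2 + 4 V$)
$Y{\left(d \right)} = \frac{1}{d}$ ($Y{\left(d \right)} = 1 \frac{1}{d} = \frac{1}{d}$)
$Y{\left(-77 \right)} + m{\left(209 \right)} = \frac{1}{-77} + \left(2 + 4 \cdot 209\right) = - \frac{1}{77} + \left(2 + 836\right) = - \frac{1}{77} + 838 = \frac{64525}{77}$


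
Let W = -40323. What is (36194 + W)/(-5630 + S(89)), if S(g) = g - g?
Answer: 4129/5630 ≈ 0.73339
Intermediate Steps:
S(g) = 0
(36194 + W)/(-5630 + S(89)) = (36194 - 40323)/(-5630 + 0) = -4129/(-5630) = -4129*(-1/5630) = 4129/5630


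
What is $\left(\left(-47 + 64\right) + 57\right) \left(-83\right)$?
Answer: $-6142$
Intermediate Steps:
$\left(\left(-47 + 64\right) + 57\right) \left(-83\right) = \left(17 + 57\right) \left(-83\right) = 74 \left(-83\right) = -6142$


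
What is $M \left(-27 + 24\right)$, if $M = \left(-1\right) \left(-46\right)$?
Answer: $-138$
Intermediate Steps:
$M = 46$
$M \left(-27 + 24\right) = 46 \left(-27 + 24\right) = 46 \left(-3\right) = -138$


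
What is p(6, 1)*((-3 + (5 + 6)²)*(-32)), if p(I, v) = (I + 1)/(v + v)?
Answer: -13216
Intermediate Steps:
p(I, v) = (1 + I)/(2*v) (p(I, v) = (1 + I)/((2*v)) = (1 + I)*(1/(2*v)) = (1 + I)/(2*v))
p(6, 1)*((-3 + (5 + 6)²)*(-32)) = ((½)*(1 + 6)/1)*((-3 + (5 + 6)²)*(-32)) = ((½)*1*7)*((-3 + 11²)*(-32)) = 7*((-3 + 121)*(-32))/2 = 7*(118*(-32))/2 = (7/2)*(-3776) = -13216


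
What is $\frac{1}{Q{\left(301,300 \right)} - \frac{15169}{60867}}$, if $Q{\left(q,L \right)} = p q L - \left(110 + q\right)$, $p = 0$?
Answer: $- \frac{60867}{25031506} \approx -0.0024316$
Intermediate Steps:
$Q{\left(q,L \right)} = -110 - q$ ($Q{\left(q,L \right)} = 0 q L - \left(110 + q\right) = 0 L - \left(110 + q\right) = 0 - \left(110 + q\right) = -110 - q$)
$\frac{1}{Q{\left(301,300 \right)} - \frac{15169}{60867}} = \frac{1}{\left(-110 - 301\right) - \frac{15169}{60867}} = \frac{1}{-411 - \frac{15169}{60867}} = \frac{1}{- \frac{25031506}{60867}} = - \frac{60867}{25031506}$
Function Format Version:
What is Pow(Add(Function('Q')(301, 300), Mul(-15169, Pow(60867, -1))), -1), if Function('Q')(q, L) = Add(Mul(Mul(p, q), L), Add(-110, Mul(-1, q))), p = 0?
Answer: Rational(-60867, 25031506) ≈ -0.0024316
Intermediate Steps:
Function('Q')(q, L) = Add(-110, Mul(-1, q)) (Function('Q')(q, L) = Add(Mul(Mul(0, q), L), Add(-110, Mul(-1, q))) = Add(Mul(0, L), Add(-110, Mul(-1, q))) = Add(0, Add(-110, Mul(-1, q))) = Add(-110, Mul(-1, q)))
Pow(Add(Function('Q')(301, 300), Mul(-15169, Pow(60867, -1))), -1) = Pow(Add(Add(-110, Mul(-1, 301)), Mul(-15169, Pow(60867, -1))), -1) = Pow(Add(Add(-110, -301), Mul(-15169, Rational(1, 60867))), -1) = Pow(Add(-411, Rational(-15169, 60867)), -1) = Pow(Rational(-25031506, 60867), -1) = Rational(-60867, 25031506)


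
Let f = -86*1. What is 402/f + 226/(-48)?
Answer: -9683/1032 ≈ -9.3828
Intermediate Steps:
f = -86
402/f + 226/(-48) = 402/(-86) + 226/(-48) = 402*(-1/86) + 226*(-1/48) = -201/43 - 113/24 = -9683/1032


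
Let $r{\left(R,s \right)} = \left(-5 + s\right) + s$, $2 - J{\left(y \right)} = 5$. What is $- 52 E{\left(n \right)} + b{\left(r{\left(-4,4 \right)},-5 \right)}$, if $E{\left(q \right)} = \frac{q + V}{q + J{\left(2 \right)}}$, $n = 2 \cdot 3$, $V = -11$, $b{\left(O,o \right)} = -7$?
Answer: $\frac{239}{3} \approx 79.667$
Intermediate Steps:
$J{\left(y \right)} = -3$ ($J{\left(y \right)} = 2 - 5 = -3$)
$r{\left(R,s \right)} = -5 + 2 s$
$n = 6$
$E{\left(q \right)} = \frac{-11 + q}{-3 + q}$ ($E{\left(q \right)} = \frac{q - 11}{q - 3} = \frac{-11 + q}{-3 + q}$)
$- 52 E{\left(n \right)} + b{\left(r{\left(-4,4 \right)},-5 \right)} = - 52 \frac{-11 + 6}{-3 + 6} - 7 = - 52 \cdot \frac{1}{3} \left(-5\right) - 7 = \left(-52\right) \left(- \frac{5}{3}\right) - 7 = \frac{260}{3} - 7 = \frac{239}{3}$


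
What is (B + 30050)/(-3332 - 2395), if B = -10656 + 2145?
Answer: -21539/5727 ≈ -3.7610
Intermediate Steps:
B = -8511
(B + 30050)/(-3332 - 2395) = (-8511 + 30050)/(-3332 - 2395) = 21539/(-5727) = 21539*(-1/5727) = -21539/5727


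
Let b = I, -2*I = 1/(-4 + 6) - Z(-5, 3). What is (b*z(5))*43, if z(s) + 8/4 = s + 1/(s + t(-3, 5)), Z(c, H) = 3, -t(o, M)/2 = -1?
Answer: 2365/14 ≈ 168.93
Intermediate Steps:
t(o, M) = 2 (t(o, M) = -2*(-1) = 2)
I = 5/4 (I = -(1/(-4 + 6) - 1*3)/2 = -(1/2 - 3)/2 = -(½ - 3)/2 = -½*(-5/2) = 5/4 ≈ 1.2500)
b = 5/4 ≈ 1.2500
z(s) = -2 + s + 1/(2 + s) (z(s) = -2 + (s + 1/(s + 2)) = -2 + (s + 1/(2 + s)) = -2 + s + 1/(2 + s))
(b*z(5))*43 = (5*((-3 + 5²)/(2 + 5))/4)*43 = (5*((-3 + 25)/7)/4)*43 = (5*((⅐)*22)/4)*43 = ((5/4)*(22/7))*43 = (55/14)*43 = 2365/14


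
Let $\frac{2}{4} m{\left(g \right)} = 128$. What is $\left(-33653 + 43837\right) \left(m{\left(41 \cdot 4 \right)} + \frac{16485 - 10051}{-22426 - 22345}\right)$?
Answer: $\frac{116657129328}{44771} \approx 2.6056 \cdot 10^{6}$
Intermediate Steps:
$m{\left(g \right)} = 256$ ($m{\left(g \right)} = 2 \cdot 128 = 256$)
$\left(-33653 + 43837\right) \left(m{\left(41 \cdot 4 \right)} + \frac{16485 - 10051}{-22426 - 22345}\right) = \left(-33653 + 43837\right) \left(256 + \frac{16485 - 10051}{-22426 - 22345}\right) = 10184 \left(256 + \frac{6434}{-44771}\right) = 10184 \left(256 + 6434 \left(- \frac{1}{44771}\right)\right) = 10184 \left(256 - \frac{6434}{44771}\right) = 10184 \cdot \frac{11454942}{44771} = \frac{116657129328}{44771}$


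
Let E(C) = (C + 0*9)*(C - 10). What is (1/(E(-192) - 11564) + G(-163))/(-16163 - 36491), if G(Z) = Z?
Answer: 633837/204748840 ≈ 0.0030957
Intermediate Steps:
E(C) = C*(-10 + C) (E(C) = (C + 0)*(-10 + C) = C*(-10 + C))
(1/(E(-192) - 11564) + G(-163))/(-16163 - 36491) = (1/(-192*(-10 - 192) - 11564) - 163)/(-16163 - 36491) = (1/(-192*(-202) - 11564) - 163)/(-52654) = (1/(38784 - 11564) - 163)*(-1/52654) = (1/27220 - 163)*(-1/52654) = -4436859/27220*(-1/52654) = 633837/204748840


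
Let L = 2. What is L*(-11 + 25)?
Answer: 28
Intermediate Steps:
L*(-11 + 25) = 2*(-11 + 25) = 2*14 = 28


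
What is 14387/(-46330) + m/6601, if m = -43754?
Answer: -51758327/7459130 ≈ -6.9389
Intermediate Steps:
14387/(-46330) + m/6601 = 14387/(-46330) - 43754/6601 = 14387*(-1/46330) - 43754*1/6601 = -14387/46330 - 43754/6601 = -51758327/7459130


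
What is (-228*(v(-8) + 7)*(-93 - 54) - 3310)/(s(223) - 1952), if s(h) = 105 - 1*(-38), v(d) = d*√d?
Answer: -231302/1809 + 59584*I*√2/201 ≈ -127.86 + 419.23*I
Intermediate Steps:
v(d) = d^(3/2)
s(h) = 143 (s(h) = 105 + 38 = 143)
(-228*(v(-8) + 7)*(-93 - 54) - 3310)/(s(223) - 1952) = (-228*((-8)^(3/2) + 7)*(-93 - 54) - 3310)/(143 - 1952) = (-228*(-16*I*√2 + 7)*(-147) - 3310)/(-1809) = (-228*(7 - 16*I*√2)*(-147) - 3310)*(-1/1809) = (-228*(-1029 + 2352*I*√2) - 3310)*(-1/1809) = ((234612 - 536256*I*√2) - 3310)*(-1/1809) = (231302 - 536256*I*√2)*(-1/1809) = -231302/1809 + 59584*I*√2/201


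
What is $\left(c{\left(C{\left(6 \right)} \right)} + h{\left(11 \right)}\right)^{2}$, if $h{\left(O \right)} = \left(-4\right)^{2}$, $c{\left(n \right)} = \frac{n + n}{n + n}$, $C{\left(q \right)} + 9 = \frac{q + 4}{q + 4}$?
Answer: $289$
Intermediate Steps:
$C{\left(q \right)} = -8$ ($C{\left(q \right)} = -9 + \frac{q + 4}{q + 4} = -9 + \frac{4 + q}{4 + q} = -9 + 1 = -8$)
$c{\left(n \right)} = 1$ ($c{\left(n \right)} = \frac{2 n}{2 n} = 2 n \frac{1}{2 n} = 1$)
$h{\left(O \right)} = 16$
$\left(c{\left(C{\left(6 \right)} \right)} + h{\left(11 \right)}\right)^{2} = \left(1 + 16\right)^{2} = 17^{2} = 289$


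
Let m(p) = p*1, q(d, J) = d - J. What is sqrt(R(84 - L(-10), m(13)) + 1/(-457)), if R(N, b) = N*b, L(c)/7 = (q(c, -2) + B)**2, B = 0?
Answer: 5*I*sqrt(39530957)/457 ≈ 68.79*I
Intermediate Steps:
L(c) = 7*(2 + c)**2 (L(c) = 7*((c - 1*(-2)) + 0)**2 = 7*((c + 2) + 0)**2 = 7*((2 + c) + 0)**2 = 7*(2 + c)**2)
m(p) = p
sqrt(R(84 - L(-10), m(13)) + 1/(-457)) = sqrt((84 - 7*(2 - 10)**2)*13 + 1/(-457)) = sqrt((84 - 7*(-8)**2)*13 - 1/457) = sqrt((84 - 7*64)*13 - 1/457) = sqrt((84 - 1*448)*13 - 1/457) = sqrt((84 - 448)*13 - 1/457) = sqrt(-364*13 - 1/457) = sqrt(-4732 - 1/457) = sqrt(-2162525/457) = 5*I*sqrt(39530957)/457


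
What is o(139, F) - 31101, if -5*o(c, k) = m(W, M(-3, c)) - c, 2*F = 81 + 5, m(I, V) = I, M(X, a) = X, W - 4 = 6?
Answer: -155376/5 ≈ -31075.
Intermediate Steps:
W = 10 (W = 4 + 6 = 10)
F = 43 (F = (81 + 5)/2 = (½)*86 = 43)
o(c, k) = -2 + c/5 (o(c, k) = -(10 - c)/5 = -2 + c/5)
o(139, F) - 31101 = (-2 + (⅕)*139) - 31101 = (-2 + 139/5) - 31101 = 129/5 - 31101 = -155376/5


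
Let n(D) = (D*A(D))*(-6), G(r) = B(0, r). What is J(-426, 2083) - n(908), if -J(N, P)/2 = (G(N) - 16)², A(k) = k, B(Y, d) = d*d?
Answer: -65850516416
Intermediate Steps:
B(Y, d) = d²
G(r) = r²
n(D) = -6*D² (n(D) = (D*D)*(-6) = D²*(-6) = -6*D²)
J(N, P) = -2*(-16 + N²)² (J(N, P) = -2*(N² - 16)² = -2*(-16 + N²)²)
J(-426, 2083) - n(908) = -2*(-16 + (-426)²)² - (-6)*908² = -2*(-16 + 181476)² - (-6)*824464 = -2*181460² - 1*(-4946784) = -2*32927731600 + 4946784 = -65855463200 + 4946784 = -65850516416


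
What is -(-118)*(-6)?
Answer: -708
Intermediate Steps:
-(-118)*(-6) = -1*708 = -708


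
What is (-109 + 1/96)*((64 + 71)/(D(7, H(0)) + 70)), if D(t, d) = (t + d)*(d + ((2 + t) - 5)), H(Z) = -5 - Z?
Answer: -470835/2176 ≈ -216.38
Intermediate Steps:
D(t, d) = (d + t)*(-3 + d + t) (D(t, d) = (d + t)*(d + (-3 + t)) = (d + t)*(-3 + d + t))
(-109 + 1/96)*((64 + 71)/(D(7, H(0)) + 70)) = (-109 + 1/96)*((64 + 71)/(((-5 - 1*0)² + 7² - 3*(-5 - 1*0) - 3*7 + 2*(-5 - 1*0)*7) + 70)) = (-109 + 1/96)*(135/(((-5 + 0)² + 49 - 3*(-5 + 0) - 21 + 2*(-5 + 0)*7) + 70)) = -470835/(32*(((-5)² + 49 - 3*(-5) - 21 + 2*(-5)*7) + 70)) = -470835/(32*((25 + 49 + 15 - 21 - 70) + 70)) = -470835/(32*(-2 + 70)) = -470835/(32*68) = -10463/96*135/68 = -470835/2176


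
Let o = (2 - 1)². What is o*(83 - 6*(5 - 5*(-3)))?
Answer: -37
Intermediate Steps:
o = 1 (o = 1² = 1)
o*(83 - 6*(5 - 5*(-3))) = 1*(83 - 6*(5 - 5*(-3))) = 1*(83 - 6*(5 + 15)) = 1*(83 - 6*20) = 1*(83 - 120) = 1*(-37) = -37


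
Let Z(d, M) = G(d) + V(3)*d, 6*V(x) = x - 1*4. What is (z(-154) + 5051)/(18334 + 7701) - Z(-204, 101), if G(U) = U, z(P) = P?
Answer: 4430847/26035 ≈ 170.19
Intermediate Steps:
V(x) = -⅔ + x/6 (V(x) = (x - 1*4)/6 = (x - 4)/6 = (-4 + x)/6 = -⅔ + x/6)
Z(d, M) = 5*d/6 (Z(d, M) = d + (-⅔ + (⅙)*3)*d = d + (-⅔ + ½)*d = d - d/6 = 5*d/6)
(z(-154) + 5051)/(18334 + 7701) - Z(-204, 101) = (-154 + 5051)/(18334 + 7701) - 5*(-204)/6 = 4897/26035 - 1*(-170) = 4897*(1/26035) + 170 = 4897/26035 + 170 = 4430847/26035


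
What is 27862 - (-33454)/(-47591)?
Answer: 1325946988/47591 ≈ 27861.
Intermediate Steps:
27862 - (-33454)/(-47591) = 27862 - (-33454)*(-1)/47591 = 27862 - 1*33454/47591 = 27862 - 33454/47591 = 1325946988/47591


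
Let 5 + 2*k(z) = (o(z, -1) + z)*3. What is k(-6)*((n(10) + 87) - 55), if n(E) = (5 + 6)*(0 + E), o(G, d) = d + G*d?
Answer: -568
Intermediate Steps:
n(E) = 11*E
k(z) = -4 (k(z) = -5/2 + ((-(1 + z) + z)*3)/2 = -5/2 + (((-1 - z) + z)*3)/2 = -5/2 + (-1*3)/2 = -5/2 + (1/2)*(-3) = -5/2 - 3/2 = -4)
k(-6)*((n(10) + 87) - 55) = -4*((11*10 + 87) - 55) = -4*((110 + 87) - 55) = -4*(197 - 55) = -4*142 = -568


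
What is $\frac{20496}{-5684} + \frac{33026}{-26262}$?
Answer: $- \frac{12964031}{2665593} \approx -4.8635$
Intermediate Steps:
$\frac{20496}{-5684} + \frac{33026}{-26262} = 20496 \left(- \frac{1}{5684}\right) + 33026 \left(- \frac{1}{26262}\right) = - \frac{732}{203} - \frac{16513}{13131} = - \frac{12964031}{2665593}$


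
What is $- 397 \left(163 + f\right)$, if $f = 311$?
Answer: $-188178$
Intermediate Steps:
$- 397 \left(163 + f\right) = - 397 \left(163 + 311\right) = \left(-397\right) 474 = -188178$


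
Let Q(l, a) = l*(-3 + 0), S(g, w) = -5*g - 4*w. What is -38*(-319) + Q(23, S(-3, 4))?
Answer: 12053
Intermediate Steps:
Q(l, a) = -3*l (Q(l, a) = l*(-3) = -3*l)
-38*(-319) + Q(23, S(-3, 4)) = -38*(-319) - 3*23 = 12122 - 69 = 12053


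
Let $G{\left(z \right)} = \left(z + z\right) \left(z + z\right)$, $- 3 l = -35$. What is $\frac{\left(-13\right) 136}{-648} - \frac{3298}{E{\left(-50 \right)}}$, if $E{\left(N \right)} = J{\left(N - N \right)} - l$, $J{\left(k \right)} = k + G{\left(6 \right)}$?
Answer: $- \frac{713677}{32157} \approx -22.194$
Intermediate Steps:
$l = \frac{35}{3}$ ($l = \left(- \frac{1}{3}\right) \left(-35\right) = \frac{35}{3} \approx 11.667$)
$G{\left(z \right)} = 4 z^{2}$ ($G{\left(z \right)} = 2 z 2 z = 4 z^{2}$)
$J{\left(k \right)} = 144 + k$ ($J{\left(k \right)} = k + 4 \cdot 6^{2} = k + 4 \cdot 36 = k + 144 = 144 + k$)
$E{\left(N \right)} = \frac{397}{3}$ ($E{\left(N \right)} = \left(144 + \left(N - N\right)\right) - \frac{35}{3} = \left(144 + 0\right) - \frac{35}{3} = 144 - \frac{35}{3} = \frac{397}{3}$)
$\frac{\left(-13\right) 136}{-648} - \frac{3298}{E{\left(-50 \right)}} = \frac{\left(-13\right) 136}{-648} - \frac{3298}{\frac{397}{3}} = \left(-1768\right) \left(- \frac{1}{648}\right) - \frac{9894}{397} = \frac{221}{81} - \frac{9894}{397} = - \frac{713677}{32157}$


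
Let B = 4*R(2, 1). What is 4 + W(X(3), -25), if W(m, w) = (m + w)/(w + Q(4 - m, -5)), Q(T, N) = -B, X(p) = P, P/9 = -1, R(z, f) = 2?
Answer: 166/33 ≈ 5.0303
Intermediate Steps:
P = -9 (P = 9*(-1) = -9)
B = 8 (B = 4*2 = 8)
X(p) = -9
Q(T, N) = -8 (Q(T, N) = -1*8 = -8)
W(m, w) = (m + w)/(-8 + w) (W(m, w) = (m + w)/(w - 8) = (m + w)/(-8 + w))
4 + W(X(3), -25) = 4 + (-9 - 25)/(-8 - 25) = 4 - 34/(-33) = 4 - 1/33*(-34) = 4 + 34/33 = 166/33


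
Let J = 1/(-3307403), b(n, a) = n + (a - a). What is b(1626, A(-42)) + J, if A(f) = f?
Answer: 5377837277/3307403 ≈ 1626.0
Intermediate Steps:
b(n, a) = n (b(n, a) = n + 0 = n)
J = -1/3307403 ≈ -3.0235e-7
b(1626, A(-42)) + J = 1626 - 1/3307403 = 5377837277/3307403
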